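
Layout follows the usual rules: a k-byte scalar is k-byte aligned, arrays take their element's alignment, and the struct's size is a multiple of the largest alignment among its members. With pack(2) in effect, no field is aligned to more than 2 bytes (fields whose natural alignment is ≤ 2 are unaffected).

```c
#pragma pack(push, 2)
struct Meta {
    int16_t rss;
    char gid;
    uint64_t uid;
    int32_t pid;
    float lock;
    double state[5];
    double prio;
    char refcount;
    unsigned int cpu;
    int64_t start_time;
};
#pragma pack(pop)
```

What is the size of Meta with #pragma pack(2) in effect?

rss at 0 (size 2, align 2) → ends 2
gid at 2 (size 1, align 1) → ends 3
pad 1 to align 2 for uid
uid at 4 (size 8, align 2) → ends 12
pid at 12 (size 4, align 2) → ends 16
lock at 16 (size 4, align 2) → ends 20
state at 20 (size 40, align 2) → ends 60
prio at 60 (size 8, align 2) → ends 68
refcount at 68 (size 1, align 1) → ends 69
pad 1 to align 2 for cpu
cpu at 70 (size 4, align 2) → ends 74
start_time at 74 (size 8, align 2) → ends 82
total 82 bytes, alignment 2

82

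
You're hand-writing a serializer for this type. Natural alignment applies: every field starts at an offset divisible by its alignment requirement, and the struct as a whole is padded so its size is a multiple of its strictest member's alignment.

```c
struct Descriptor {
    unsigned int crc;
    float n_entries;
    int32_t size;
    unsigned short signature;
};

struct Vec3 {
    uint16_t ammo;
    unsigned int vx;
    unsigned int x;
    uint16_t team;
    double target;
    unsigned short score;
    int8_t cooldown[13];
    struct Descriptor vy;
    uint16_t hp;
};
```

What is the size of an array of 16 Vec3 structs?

Descriptor: @0: crc [4B, align 4] → 4; @4: n_entries [4B, align 4] → 8; @8: size [4B, align 4] → 12; @12: signature [2B, align 2] → 14; +2 tail pad (align 4); size 16, align 4
@0: ammo [2B, align 2] → 2
+2 pad (align 4)
@4: vx [4B, align 4] → 8
@8: x [4B, align 4] → 12
@12: team [2B, align 2] → 14
+2 pad (align 8)
@16: target [8B, align 8] → 24
@24: score [2B, align 2] → 26
@26: cooldown [13B, align 1] → 39
+1 pad (align 4)
@40: vy [16B, align 4] → 56
@56: hp [2B, align 2] → 58
+6 tail pad (align 8)
size 64, align 8
array of 16: 16 × 64 = 1024

1024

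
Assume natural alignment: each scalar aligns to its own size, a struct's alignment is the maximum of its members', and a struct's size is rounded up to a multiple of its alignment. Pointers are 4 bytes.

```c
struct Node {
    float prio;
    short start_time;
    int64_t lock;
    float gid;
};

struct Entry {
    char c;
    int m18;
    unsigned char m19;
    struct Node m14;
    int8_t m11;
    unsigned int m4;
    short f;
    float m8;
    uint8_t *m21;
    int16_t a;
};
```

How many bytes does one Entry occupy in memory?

Node: @0: prio [4B, align 4] → 4; @4: start_time [2B, align 2] → 6; +2 pad (align 8); @8: lock [8B, align 8] → 16; @16: gid [4B, align 4] → 20; +4 tail pad (align 8); size 24, align 8
@0: c [1B, align 1] → 1
+3 pad (align 4)
@4: m18 [4B, align 4] → 8
@8: m19 [1B, align 1] → 9
+7 pad (align 8)
@16: m14 [24B, align 8] → 40
@40: m11 [1B, align 1] → 41
+3 pad (align 4)
@44: m4 [4B, align 4] → 48
@48: f [2B, align 2] → 50
+2 pad (align 4)
@52: m8 [4B, align 4] → 56
@56: m21 [4B, align 4] → 60
@60: a [2B, align 2] → 62
+2 tail pad (align 8)
size 64, align 8

64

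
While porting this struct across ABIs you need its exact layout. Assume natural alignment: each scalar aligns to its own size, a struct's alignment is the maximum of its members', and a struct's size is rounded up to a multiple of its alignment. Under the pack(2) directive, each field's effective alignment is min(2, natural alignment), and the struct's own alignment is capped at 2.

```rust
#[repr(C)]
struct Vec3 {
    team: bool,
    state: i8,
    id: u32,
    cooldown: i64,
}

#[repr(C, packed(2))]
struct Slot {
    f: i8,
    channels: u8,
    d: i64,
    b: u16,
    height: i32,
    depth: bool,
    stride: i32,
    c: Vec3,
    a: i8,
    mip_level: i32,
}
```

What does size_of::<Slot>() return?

Vec3: 0..1  team  (1B, 1-aligned); 1..2  state  (1B, 1-aligned); 2..4  -- padding (2B); 4..8  id  (4B, 4-aligned); 8..16  cooldown  (8B, 8-aligned); sizeof = 16, alignof = 8
0..1  f  (1B, 1-aligned)
1..2  channels  (1B, 1-aligned)
2..10  d  (8B, 2-aligned)
10..12  b  (2B, 2-aligned)
12..16  height  (4B, 2-aligned)
16..17  depth  (1B, 1-aligned)
17..18  -- padding (1B)
18..22  stride  (4B, 2-aligned)
22..38  c  (16B, 2-aligned)
38..39  a  (1B, 1-aligned)
39..40  -- padding (1B)
40..44  mip_level  (4B, 2-aligned)
sizeof = 44, alignof = 2

44 bytes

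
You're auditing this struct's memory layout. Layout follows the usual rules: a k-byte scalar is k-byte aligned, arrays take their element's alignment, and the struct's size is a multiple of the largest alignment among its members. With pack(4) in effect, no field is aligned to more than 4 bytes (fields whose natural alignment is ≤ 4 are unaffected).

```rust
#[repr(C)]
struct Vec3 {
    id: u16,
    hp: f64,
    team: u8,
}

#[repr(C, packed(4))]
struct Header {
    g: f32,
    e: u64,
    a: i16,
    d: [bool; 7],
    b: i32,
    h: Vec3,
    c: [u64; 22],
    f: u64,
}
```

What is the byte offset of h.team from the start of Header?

Vec3: id at 0 (size 2, align 2) → ends 2; pad 6 to align 8 for hp; hp at 8 (size 8, align 8) → ends 16; team at 16 (size 1, align 1) → ends 17; tail pad 7 to reach multiple of 8; total 24 bytes, alignment 8
g at 0 (size 4, align 4) → ends 4
e at 4 (size 8, align 4) → ends 12
a at 12 (size 2, align 2) → ends 14
d at 14 (size 7, align 1) → ends 21
pad 3 to align 4 for b
b at 24 (size 4, align 4) → ends 28
h at 28 (size 24, align 4) → ends 52
within Vec3: team at 16
28 + 16 = 44

44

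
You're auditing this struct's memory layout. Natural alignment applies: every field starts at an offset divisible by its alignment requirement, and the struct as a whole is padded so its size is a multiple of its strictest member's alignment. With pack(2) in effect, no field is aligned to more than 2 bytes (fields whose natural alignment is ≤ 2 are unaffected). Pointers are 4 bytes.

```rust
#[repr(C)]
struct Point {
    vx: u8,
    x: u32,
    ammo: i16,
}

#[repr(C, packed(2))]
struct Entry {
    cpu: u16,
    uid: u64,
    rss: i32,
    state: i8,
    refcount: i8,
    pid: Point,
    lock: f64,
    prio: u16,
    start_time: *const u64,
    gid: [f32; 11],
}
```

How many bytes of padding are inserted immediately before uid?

0

Point: @0: vx [1B, align 1] → 1; +3 pad (align 4); @4: x [4B, align 4] → 8; @8: ammo [2B, align 2] → 10; +2 tail pad (align 4); size 12, align 4
@0: cpu [2B, align 2] → 2
@2: uid [8B, align 2] → 10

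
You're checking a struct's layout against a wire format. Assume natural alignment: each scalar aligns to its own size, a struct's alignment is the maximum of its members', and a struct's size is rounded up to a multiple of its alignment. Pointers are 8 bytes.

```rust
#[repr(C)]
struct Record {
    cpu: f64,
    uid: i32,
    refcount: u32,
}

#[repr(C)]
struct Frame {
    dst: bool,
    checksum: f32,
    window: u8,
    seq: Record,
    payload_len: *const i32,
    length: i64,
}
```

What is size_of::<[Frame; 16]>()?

768

Record: @0: cpu [8B, align 8] → 8; @8: uid [4B, align 4] → 12; @12: refcount [4B, align 4] → 16; size 16, align 8
@0: dst [1B, align 1] → 1
+3 pad (align 4)
@4: checksum [4B, align 4] → 8
@8: window [1B, align 1] → 9
+7 pad (align 8)
@16: seq [16B, align 8] → 32
@32: payload_len [8B, align 8] → 40
@40: length [8B, align 8] → 48
size 48, align 8
array of 16: 16 × 48 = 768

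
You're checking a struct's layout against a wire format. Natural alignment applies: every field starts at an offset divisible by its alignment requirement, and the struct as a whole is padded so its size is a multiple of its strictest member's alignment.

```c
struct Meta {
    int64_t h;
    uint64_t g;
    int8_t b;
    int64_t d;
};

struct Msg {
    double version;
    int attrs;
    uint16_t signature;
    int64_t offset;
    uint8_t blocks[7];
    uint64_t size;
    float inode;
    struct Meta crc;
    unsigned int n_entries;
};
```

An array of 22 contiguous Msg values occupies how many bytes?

1936

Meta: h at 0 (size 8, align 8) → ends 8; g at 8 (size 8, align 8) → ends 16; b at 16 (size 1, align 1) → ends 17; pad 7 to align 8 for d; d at 24 (size 8, align 8) → ends 32; total 32 bytes, alignment 8
version at 0 (size 8, align 8) → ends 8
attrs at 8 (size 4, align 4) → ends 12
signature at 12 (size 2, align 2) → ends 14
pad 2 to align 8 for offset
offset at 16 (size 8, align 8) → ends 24
blocks at 24 (size 7, align 1) → ends 31
pad 1 to align 8 for size
size at 32 (size 8, align 8) → ends 40
inode at 40 (size 4, align 4) → ends 44
pad 4 to align 8 for crc
crc at 48 (size 32, align 8) → ends 80
n_entries at 80 (size 4, align 4) → ends 84
tail pad 4 to reach multiple of 8
total 88 bytes, alignment 8
array of 22: 22 × 88 = 1936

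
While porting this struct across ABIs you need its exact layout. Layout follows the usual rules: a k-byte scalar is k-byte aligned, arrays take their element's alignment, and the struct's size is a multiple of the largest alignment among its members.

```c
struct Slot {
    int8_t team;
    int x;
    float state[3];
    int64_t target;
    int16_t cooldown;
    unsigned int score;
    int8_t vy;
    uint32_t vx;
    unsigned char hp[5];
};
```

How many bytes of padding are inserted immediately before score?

0..1  team  (1B, 1-aligned)
1..4  -- padding (3B)
4..8  x  (4B, 4-aligned)
8..20  state  (12B, 4-aligned)
20..24  -- padding (4B)
24..32  target  (8B, 8-aligned)
32..34  cooldown  (2B, 2-aligned)
34..36  -- padding (2B)
36..40  score  (4B, 4-aligned)

2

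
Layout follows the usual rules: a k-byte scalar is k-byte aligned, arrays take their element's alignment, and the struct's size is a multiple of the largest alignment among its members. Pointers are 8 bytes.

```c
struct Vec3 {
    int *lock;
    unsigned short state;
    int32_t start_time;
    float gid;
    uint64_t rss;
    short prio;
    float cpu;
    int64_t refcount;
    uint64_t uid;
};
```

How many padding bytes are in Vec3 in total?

lock at 0 (size 8, align 8) → ends 8
state at 8 (size 2, align 2) → ends 10
pad 2 to align 4 for start_time
start_time at 12 (size 4, align 4) → ends 16
gid at 16 (size 4, align 4) → ends 20
pad 4 to align 8 for rss
rss at 24 (size 8, align 8) → ends 32
prio at 32 (size 2, align 2) → ends 34
pad 2 to align 4 for cpu
cpu at 36 (size 4, align 4) → ends 40
refcount at 40 (size 8, align 8) → ends 48
uid at 48 (size 8, align 8) → ends 56
total 56 bytes, alignment 8
data bytes 48, size 56 → padding 8

8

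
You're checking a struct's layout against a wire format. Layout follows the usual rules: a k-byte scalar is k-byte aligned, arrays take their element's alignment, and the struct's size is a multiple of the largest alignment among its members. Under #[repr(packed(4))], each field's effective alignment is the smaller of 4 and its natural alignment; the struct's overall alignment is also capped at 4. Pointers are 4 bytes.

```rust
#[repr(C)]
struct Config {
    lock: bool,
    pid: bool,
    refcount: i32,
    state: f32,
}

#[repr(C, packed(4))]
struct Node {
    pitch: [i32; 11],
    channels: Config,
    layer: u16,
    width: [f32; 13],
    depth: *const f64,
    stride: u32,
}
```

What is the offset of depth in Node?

112

Config: lock at 0 (size 1, align 1) → ends 1; pid at 1 (size 1, align 1) → ends 2; pad 2 to align 4 for refcount; refcount at 4 (size 4, align 4) → ends 8; state at 8 (size 4, align 4) → ends 12; total 12 bytes, alignment 4
pitch at 0 (size 44, align 4) → ends 44
channels at 44 (size 12, align 4) → ends 56
layer at 56 (size 2, align 2) → ends 58
pad 2 to align 4 for width
width at 60 (size 52, align 4) → ends 112
depth at 112 (size 4, align 4) → ends 116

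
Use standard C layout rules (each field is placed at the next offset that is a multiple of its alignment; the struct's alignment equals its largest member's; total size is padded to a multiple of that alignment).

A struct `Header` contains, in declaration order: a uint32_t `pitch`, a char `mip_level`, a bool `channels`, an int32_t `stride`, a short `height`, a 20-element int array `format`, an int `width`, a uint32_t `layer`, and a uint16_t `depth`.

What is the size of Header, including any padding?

108 bytes

0..4  pitch  (4B, 4-aligned)
4..5  mip_level  (1B, 1-aligned)
5..6  channels  (1B, 1-aligned)
6..8  -- padding (2B)
8..12  stride  (4B, 4-aligned)
12..14  height  (2B, 2-aligned)
14..16  -- padding (2B)
16..96  format  (80B, 4-aligned)
96..100  width  (4B, 4-aligned)
100..104  layer  (4B, 4-aligned)
104..106  depth  (2B, 2-aligned)
106..108  -- tail padding (2B)
sizeof = 108, alignof = 4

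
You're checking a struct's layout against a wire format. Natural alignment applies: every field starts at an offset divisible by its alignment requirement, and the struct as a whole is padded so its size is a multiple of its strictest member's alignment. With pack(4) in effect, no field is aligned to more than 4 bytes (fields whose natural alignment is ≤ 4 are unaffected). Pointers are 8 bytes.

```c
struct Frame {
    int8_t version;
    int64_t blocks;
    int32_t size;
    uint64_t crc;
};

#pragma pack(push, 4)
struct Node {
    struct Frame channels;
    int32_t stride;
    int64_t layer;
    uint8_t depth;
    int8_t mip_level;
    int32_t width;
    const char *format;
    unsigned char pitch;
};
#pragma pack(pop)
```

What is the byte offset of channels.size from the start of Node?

16

Frame: version at 0 (size 1, align 1) → ends 1; pad 7 to align 8 for blocks; blocks at 8 (size 8, align 8) → ends 16; size at 16 (size 4, align 4) → ends 20; pad 4 to align 8 for crc; crc at 24 (size 8, align 8) → ends 32; total 32 bytes, alignment 8
channels at 0 (size 32, align 4) → ends 32
within Frame: size at 16
0 + 16 = 16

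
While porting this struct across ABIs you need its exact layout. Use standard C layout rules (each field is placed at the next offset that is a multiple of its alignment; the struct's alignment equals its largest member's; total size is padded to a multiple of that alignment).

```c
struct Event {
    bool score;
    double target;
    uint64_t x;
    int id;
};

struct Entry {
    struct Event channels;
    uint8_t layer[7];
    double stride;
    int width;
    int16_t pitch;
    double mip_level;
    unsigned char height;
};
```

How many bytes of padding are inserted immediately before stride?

Event: @0: score [1B, align 1] → 1; +7 pad (align 8); @8: target [8B, align 8] → 16; @16: x [8B, align 8] → 24; @24: id [4B, align 4] → 28; +4 tail pad (align 8); size 32, align 8
@0: channels [32B, align 8] → 32
@32: layer [7B, align 1] → 39
+1 pad (align 8)
@40: stride [8B, align 8] → 48

1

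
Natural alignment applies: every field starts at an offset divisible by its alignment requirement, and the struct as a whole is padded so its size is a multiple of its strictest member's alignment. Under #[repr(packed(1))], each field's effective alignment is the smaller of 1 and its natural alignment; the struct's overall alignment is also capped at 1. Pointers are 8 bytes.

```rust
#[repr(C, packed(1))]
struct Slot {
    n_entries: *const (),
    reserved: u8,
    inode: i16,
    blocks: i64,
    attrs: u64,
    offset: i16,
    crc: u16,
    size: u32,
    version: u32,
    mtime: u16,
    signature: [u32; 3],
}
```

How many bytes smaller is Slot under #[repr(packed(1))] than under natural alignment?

11

natural layout:
  n_entries at 0 (size 8, align 8) → ends 8
  reserved at 8 (size 1, align 1) → ends 9
  pad 1 to align 2 for inode
  inode at 10 (size 2, align 2) → ends 12
  pad 4 to align 8 for blocks
  blocks at 16 (size 8, align 8) → ends 24
  attrs at 24 (size 8, align 8) → ends 32
  offset at 32 (size 2, align 2) → ends 34
  crc at 34 (size 2, align 2) → ends 36
  size at 36 (size 4, align 4) → ends 40
  version at 40 (size 4, align 4) → ends 44
  mtime at 44 (size 2, align 2) → ends 46
  pad 2 to align 4 for signature
  signature at 48 (size 12, align 4) → ends 60
  tail pad 4 to reach multiple of 8
  total 64 bytes, alignment 8
packed(1) layout:
  n_entries at 0 (size 8, align 1) → ends 8
  reserved at 8 (size 1, align 1) → ends 9
  inode at 9 (size 2, align 1) → ends 11
  blocks at 11 (size 8, align 1) → ends 19
  attrs at 19 (size 8, align 1) → ends 27
  offset at 27 (size 2, align 1) → ends 29
  crc at 29 (size 2, align 1) → ends 31
  size at 31 (size 4, align 1) → ends 35
  version at 35 (size 4, align 1) → ends 39
  mtime at 39 (size 2, align 1) → ends 41
  signature at 41 (size 12, align 1) → ends 53
  total 53 bytes, alignment 1
64 − 53 = 11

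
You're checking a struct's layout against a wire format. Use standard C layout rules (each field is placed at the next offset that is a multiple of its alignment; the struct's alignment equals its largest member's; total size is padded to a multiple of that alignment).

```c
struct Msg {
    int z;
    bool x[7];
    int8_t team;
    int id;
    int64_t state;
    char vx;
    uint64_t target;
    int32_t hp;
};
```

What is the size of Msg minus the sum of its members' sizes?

0..4  z  (4B, 4-aligned)
4..11  x  (7B, 1-aligned)
11..12  team  (1B, 1-aligned)
12..16  id  (4B, 4-aligned)
16..24  state  (8B, 8-aligned)
24..25  vx  (1B, 1-aligned)
25..32  -- padding (7B)
32..40  target  (8B, 8-aligned)
40..44  hp  (4B, 4-aligned)
44..48  -- tail padding (4B)
sizeof = 48, alignof = 8
data bytes 37, size 48 → padding 11

11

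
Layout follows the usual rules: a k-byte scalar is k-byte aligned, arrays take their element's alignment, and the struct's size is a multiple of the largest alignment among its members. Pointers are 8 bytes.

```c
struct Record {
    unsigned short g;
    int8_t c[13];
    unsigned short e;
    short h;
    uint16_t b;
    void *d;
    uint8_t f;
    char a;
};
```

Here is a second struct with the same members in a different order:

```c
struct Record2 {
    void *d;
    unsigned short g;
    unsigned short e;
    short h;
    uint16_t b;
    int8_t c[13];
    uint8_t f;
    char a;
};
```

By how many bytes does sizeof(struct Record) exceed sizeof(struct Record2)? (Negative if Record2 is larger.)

8

@0: g [2B, align 2] → 2
@2: c [13B, align 1] → 15
+1 pad (align 2)
@16: e [2B, align 2] → 18
@18: h [2B, align 2] → 20
@20: b [2B, align 2] → 22
+2 pad (align 8)
@24: d [8B, align 8] → 32
@32: f [1B, align 1] → 33
@33: a [1B, align 1] → 34
+6 tail pad (align 8)
size 40, align 8
— Record2 —
@0: d [8B, align 8] → 8
@8: g [2B, align 2] → 10
@10: e [2B, align 2] → 12
@12: h [2B, align 2] → 14
@14: b [2B, align 2] → 16
@16: c [13B, align 1] → 29
@29: f [1B, align 1] → 30
@30: a [1B, align 1] → 31
+1 tail pad (align 8)
size 32, align 8
40 − 32 = 8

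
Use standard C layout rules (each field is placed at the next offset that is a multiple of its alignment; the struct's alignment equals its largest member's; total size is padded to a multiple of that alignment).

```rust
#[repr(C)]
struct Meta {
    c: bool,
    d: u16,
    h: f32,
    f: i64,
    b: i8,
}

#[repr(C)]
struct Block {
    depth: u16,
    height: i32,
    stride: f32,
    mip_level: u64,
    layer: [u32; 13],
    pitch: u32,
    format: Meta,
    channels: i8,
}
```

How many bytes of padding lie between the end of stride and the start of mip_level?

Meta: @0: c [1B, align 1] → 1; +1 pad (align 2); @2: d [2B, align 2] → 4; @4: h [4B, align 4] → 8; @8: f [8B, align 8] → 16; @16: b [1B, align 1] → 17; +7 tail pad (align 8); size 24, align 8
@0: depth [2B, align 2] → 2
+2 pad (align 4)
@4: height [4B, align 4] → 8
@8: stride [4B, align 4] → 12
+4 pad (align 8)
@16: mip_level [8B, align 8] → 24

4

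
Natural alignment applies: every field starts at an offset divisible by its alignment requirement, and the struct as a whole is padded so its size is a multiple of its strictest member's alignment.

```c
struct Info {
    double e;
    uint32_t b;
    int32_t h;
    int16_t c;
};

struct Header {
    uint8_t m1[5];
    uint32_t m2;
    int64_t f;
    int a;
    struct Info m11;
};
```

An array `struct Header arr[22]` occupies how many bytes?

Info: 0..8  e  (8B, 8-aligned); 8..12  b  (4B, 4-aligned); 12..16  h  (4B, 4-aligned); 16..18  c  (2B, 2-aligned); 18..24  -- tail padding (6B); sizeof = 24, alignof = 8
0..5  m1  (5B, 1-aligned)
5..8  -- padding (3B)
8..12  m2  (4B, 4-aligned)
12..16  -- padding (4B)
16..24  f  (8B, 8-aligned)
24..28  a  (4B, 4-aligned)
28..32  -- padding (4B)
32..56  m11  (24B, 8-aligned)
sizeof = 56, alignof = 8
array of 22: 22 × 56 = 1232

1232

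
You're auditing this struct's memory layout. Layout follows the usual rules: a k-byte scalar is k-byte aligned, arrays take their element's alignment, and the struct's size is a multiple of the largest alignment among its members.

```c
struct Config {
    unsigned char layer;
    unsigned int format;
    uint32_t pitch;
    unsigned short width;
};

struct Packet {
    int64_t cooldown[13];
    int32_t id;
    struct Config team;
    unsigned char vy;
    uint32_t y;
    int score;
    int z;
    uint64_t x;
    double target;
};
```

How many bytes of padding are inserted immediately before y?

3

Config: 0..1  layer  (1B, 1-aligned); 1..4  -- padding (3B); 4..8  format  (4B, 4-aligned); 8..12  pitch  (4B, 4-aligned); 12..14  width  (2B, 2-aligned); 14..16  -- tail padding (2B); sizeof = 16, alignof = 4
0..104  cooldown  (104B, 8-aligned)
104..108  id  (4B, 4-aligned)
108..124  team  (16B, 4-aligned)
124..125  vy  (1B, 1-aligned)
125..128  -- padding (3B)
128..132  y  (4B, 4-aligned)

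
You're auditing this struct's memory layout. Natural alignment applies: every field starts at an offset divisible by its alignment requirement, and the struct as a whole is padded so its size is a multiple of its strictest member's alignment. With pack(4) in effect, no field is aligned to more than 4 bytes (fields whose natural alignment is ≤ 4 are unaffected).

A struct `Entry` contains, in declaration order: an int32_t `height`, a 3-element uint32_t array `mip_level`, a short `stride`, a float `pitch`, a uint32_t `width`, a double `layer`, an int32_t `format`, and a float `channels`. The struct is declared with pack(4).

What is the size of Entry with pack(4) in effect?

height at 0 (size 4, align 4) → ends 4
mip_level at 4 (size 12, align 4) → ends 16
stride at 16 (size 2, align 2) → ends 18
pad 2 to align 4 for pitch
pitch at 20 (size 4, align 4) → ends 24
width at 24 (size 4, align 4) → ends 28
layer at 28 (size 8, align 4) → ends 36
format at 36 (size 4, align 4) → ends 40
channels at 40 (size 4, align 4) → ends 44
total 44 bytes, alignment 4

44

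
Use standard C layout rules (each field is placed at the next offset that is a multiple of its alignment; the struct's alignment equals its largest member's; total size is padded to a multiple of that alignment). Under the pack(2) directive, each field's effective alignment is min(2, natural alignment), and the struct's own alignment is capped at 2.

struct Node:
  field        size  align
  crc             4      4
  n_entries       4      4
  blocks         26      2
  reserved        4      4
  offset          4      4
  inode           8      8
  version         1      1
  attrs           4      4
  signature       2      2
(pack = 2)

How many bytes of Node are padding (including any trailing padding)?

crc at 0 (size 4, align 2) → ends 4
n_entries at 4 (size 4, align 2) → ends 8
blocks at 8 (size 26, align 2) → ends 34
reserved at 34 (size 4, align 2) → ends 38
offset at 38 (size 4, align 2) → ends 42
inode at 42 (size 8, align 2) → ends 50
version at 50 (size 1, align 1) → ends 51
pad 1 to align 2 for attrs
attrs at 52 (size 4, align 2) → ends 56
signature at 56 (size 2, align 2) → ends 58
total 58 bytes, alignment 2
data bytes 57, size 58 → padding 1

1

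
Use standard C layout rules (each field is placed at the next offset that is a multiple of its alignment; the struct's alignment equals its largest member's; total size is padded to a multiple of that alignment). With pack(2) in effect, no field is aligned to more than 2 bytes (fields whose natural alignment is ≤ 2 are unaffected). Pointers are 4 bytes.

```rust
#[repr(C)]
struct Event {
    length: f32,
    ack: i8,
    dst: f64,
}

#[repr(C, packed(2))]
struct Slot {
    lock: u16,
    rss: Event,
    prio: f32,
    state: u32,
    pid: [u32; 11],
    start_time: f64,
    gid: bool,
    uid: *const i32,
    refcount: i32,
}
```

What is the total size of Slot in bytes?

88

Event: @0: length [4B, align 4] → 4; @4: ack [1B, align 1] → 5; +3 pad (align 8); @8: dst [8B, align 8] → 16; size 16, align 8
@0: lock [2B, align 2] → 2
@2: rss [16B, align 2] → 18
@18: prio [4B, align 2] → 22
@22: state [4B, align 2] → 26
@26: pid [44B, align 2] → 70
@70: start_time [8B, align 2] → 78
@78: gid [1B, align 1] → 79
+1 pad (align 2)
@80: uid [4B, align 2] → 84
@84: refcount [4B, align 2] → 88
size 88, align 2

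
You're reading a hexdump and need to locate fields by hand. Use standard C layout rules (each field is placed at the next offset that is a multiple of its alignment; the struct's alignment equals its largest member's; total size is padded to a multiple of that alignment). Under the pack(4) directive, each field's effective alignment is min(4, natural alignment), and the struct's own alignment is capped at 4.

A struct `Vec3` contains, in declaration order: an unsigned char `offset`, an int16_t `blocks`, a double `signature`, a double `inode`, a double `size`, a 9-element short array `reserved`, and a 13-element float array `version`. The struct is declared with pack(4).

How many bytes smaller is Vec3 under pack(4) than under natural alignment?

natural layout:
  offset at 0 (size 1, align 1) → ends 1
  pad 1 to align 2 for blocks
  blocks at 2 (size 2, align 2) → ends 4
  pad 4 to align 8 for signature
  signature at 8 (size 8, align 8) → ends 16
  inode at 16 (size 8, align 8) → ends 24
  size at 24 (size 8, align 8) → ends 32
  reserved at 32 (size 18, align 2) → ends 50
  pad 2 to align 4 for version
  version at 52 (size 52, align 4) → ends 104
  total 104 bytes, alignment 8
packed(4) layout:
  offset at 0 (size 1, align 1) → ends 1
  pad 1 to align 2 for blocks
  blocks at 2 (size 2, align 2) → ends 4
  signature at 4 (size 8, align 4) → ends 12
  inode at 12 (size 8, align 4) → ends 20
  size at 20 (size 8, align 4) → ends 28
  reserved at 28 (size 18, align 2) → ends 46
  pad 2 to align 4 for version
  version at 48 (size 52, align 4) → ends 100
  total 100 bytes, alignment 4
104 − 100 = 4

4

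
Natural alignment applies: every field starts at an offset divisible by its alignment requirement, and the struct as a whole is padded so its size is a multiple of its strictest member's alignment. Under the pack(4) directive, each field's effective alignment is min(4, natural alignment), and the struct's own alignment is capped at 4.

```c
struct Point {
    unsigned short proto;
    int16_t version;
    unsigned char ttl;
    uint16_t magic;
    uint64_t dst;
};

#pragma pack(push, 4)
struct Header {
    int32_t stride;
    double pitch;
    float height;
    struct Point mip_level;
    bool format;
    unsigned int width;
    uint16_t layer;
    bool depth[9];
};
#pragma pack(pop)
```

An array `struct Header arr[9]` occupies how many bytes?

468

Point: @0: proto [2B, align 2] → 2; @2: version [2B, align 2] → 4; @4: ttl [1B, align 1] → 5; +1 pad (align 2); @6: magic [2B, align 2] → 8; @8: dst [8B, align 8] → 16; size 16, align 8
@0: stride [4B, align 4] → 4
@4: pitch [8B, align 4] → 12
@12: height [4B, align 4] → 16
@16: mip_level [16B, align 4] → 32
@32: format [1B, align 1] → 33
+3 pad (align 4)
@36: width [4B, align 4] → 40
@40: layer [2B, align 2] → 42
@42: depth [9B, align 1] → 51
+1 tail pad (align 4)
size 52, align 4
array of 9: 9 × 52 = 468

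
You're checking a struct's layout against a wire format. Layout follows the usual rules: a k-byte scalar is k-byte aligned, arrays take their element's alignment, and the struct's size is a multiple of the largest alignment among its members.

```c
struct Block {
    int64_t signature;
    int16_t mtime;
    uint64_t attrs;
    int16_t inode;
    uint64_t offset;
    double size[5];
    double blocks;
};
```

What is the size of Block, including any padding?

88 bytes

signature at 0 (size 8, align 8) → ends 8
mtime at 8 (size 2, align 2) → ends 10
pad 6 to align 8 for attrs
attrs at 16 (size 8, align 8) → ends 24
inode at 24 (size 2, align 2) → ends 26
pad 6 to align 8 for offset
offset at 32 (size 8, align 8) → ends 40
size at 40 (size 40, align 8) → ends 80
blocks at 80 (size 8, align 8) → ends 88
total 88 bytes, alignment 8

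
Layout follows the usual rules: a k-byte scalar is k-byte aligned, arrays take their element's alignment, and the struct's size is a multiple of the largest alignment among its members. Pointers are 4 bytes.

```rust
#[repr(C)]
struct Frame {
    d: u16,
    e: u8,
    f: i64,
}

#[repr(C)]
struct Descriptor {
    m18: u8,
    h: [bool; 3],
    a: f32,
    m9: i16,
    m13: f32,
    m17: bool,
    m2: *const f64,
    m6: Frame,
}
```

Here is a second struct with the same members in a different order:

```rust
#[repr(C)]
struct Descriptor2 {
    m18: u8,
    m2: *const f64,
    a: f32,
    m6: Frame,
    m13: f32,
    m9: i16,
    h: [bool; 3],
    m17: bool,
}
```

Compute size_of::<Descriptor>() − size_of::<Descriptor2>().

Frame: 0..2  d  (2B, 2-aligned); 2..3  e  (1B, 1-aligned); 3..8  -- padding (5B); 8..16  f  (8B, 8-aligned); sizeof = 16, alignof = 8
0..1  m18  (1B, 1-aligned)
1..4  h  (3B, 1-aligned)
4..8  a  (4B, 4-aligned)
8..10  m9  (2B, 2-aligned)
10..12  -- padding (2B)
12..16  m13  (4B, 4-aligned)
16..17  m17  (1B, 1-aligned)
17..20  -- padding (3B)
20..24  m2  (4B, 4-aligned)
24..40  m6  (16B, 8-aligned)
sizeof = 40, alignof = 8
— Descriptor2 —
0..1  m18  (1B, 1-aligned)
1..4  -- padding (3B)
4..8  m2  (4B, 4-aligned)
8..12  a  (4B, 4-aligned)
12..16  -- padding (4B)
16..32  m6  (16B, 8-aligned)
32..36  m13  (4B, 4-aligned)
36..38  m9  (2B, 2-aligned)
38..41  h  (3B, 1-aligned)
41..42  m17  (1B, 1-aligned)
42..48  -- tail padding (6B)
sizeof = 48, alignof = 8
40 − 48 = -8

-8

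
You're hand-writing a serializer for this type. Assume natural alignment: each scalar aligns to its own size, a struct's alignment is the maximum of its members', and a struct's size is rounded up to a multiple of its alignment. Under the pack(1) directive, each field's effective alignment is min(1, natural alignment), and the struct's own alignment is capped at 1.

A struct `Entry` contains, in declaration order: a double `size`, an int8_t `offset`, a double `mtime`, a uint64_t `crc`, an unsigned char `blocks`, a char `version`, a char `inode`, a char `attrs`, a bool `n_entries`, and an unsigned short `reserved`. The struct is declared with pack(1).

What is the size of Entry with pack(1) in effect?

size at 0 (size 8, align 1) → ends 8
offset at 8 (size 1, align 1) → ends 9
mtime at 9 (size 8, align 1) → ends 17
crc at 17 (size 8, align 1) → ends 25
blocks at 25 (size 1, align 1) → ends 26
version at 26 (size 1, align 1) → ends 27
inode at 27 (size 1, align 1) → ends 28
attrs at 28 (size 1, align 1) → ends 29
n_entries at 29 (size 1, align 1) → ends 30
reserved at 30 (size 2, align 1) → ends 32
total 32 bytes, alignment 1

32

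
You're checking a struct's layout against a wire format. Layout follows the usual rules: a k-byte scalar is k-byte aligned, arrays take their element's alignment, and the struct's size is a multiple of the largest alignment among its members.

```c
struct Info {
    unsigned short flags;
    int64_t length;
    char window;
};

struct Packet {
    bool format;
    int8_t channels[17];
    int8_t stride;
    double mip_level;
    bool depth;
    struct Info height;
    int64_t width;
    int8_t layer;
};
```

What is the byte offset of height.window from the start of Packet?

Info: 0..2  flags  (2B, 2-aligned); 2..8  -- padding (6B); 8..16  length  (8B, 8-aligned); 16..17  window  (1B, 1-aligned); 17..24  -- tail padding (7B); sizeof = 24, alignof = 8
0..1  format  (1B, 1-aligned)
1..18  channels  (17B, 1-aligned)
18..19  stride  (1B, 1-aligned)
19..24  -- padding (5B)
24..32  mip_level  (8B, 8-aligned)
32..33  depth  (1B, 1-aligned)
33..40  -- padding (7B)
40..64  height  (24B, 8-aligned)
within Info: window at 16
40 + 16 = 56

56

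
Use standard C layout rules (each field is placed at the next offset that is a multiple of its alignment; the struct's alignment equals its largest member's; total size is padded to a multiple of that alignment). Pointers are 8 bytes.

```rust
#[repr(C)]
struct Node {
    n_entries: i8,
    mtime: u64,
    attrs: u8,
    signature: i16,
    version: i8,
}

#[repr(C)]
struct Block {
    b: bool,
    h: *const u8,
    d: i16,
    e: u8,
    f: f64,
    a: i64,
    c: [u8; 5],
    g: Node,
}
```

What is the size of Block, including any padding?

Node: n_entries at 0 (size 1, align 1) → ends 1; pad 7 to align 8 for mtime; mtime at 8 (size 8, align 8) → ends 16; attrs at 16 (size 1, align 1) → ends 17; pad 1 to align 2 for signature; signature at 18 (size 2, align 2) → ends 20; version at 20 (size 1, align 1) → ends 21; tail pad 3 to reach multiple of 8; total 24 bytes, alignment 8
b at 0 (size 1, align 1) → ends 1
pad 7 to align 8 for h
h at 8 (size 8, align 8) → ends 16
d at 16 (size 2, align 2) → ends 18
e at 18 (size 1, align 1) → ends 19
pad 5 to align 8 for f
f at 24 (size 8, align 8) → ends 32
a at 32 (size 8, align 8) → ends 40
c at 40 (size 5, align 1) → ends 45
pad 3 to align 8 for g
g at 48 (size 24, align 8) → ends 72
total 72 bytes, alignment 8

72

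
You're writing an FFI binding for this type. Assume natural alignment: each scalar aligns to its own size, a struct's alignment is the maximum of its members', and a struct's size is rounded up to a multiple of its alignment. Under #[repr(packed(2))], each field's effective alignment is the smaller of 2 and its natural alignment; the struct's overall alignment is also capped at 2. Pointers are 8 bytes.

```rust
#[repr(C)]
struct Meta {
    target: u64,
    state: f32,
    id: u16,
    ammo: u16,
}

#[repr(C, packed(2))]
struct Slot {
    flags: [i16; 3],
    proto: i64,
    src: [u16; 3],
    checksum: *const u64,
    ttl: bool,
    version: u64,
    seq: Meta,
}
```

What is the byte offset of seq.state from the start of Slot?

Meta: @0: target [8B, align 8] → 8; @8: state [4B, align 4] → 12; @12: id [2B, align 2] → 14; @14: ammo [2B, align 2] → 16; size 16, align 8
@0: flags [6B, align 2] → 6
@6: proto [8B, align 2] → 14
@14: src [6B, align 2] → 20
@20: checksum [8B, align 2] → 28
@28: ttl [1B, align 1] → 29
+1 pad (align 2)
@30: version [8B, align 2] → 38
@38: seq [16B, align 2] → 54
within Meta: state at 8
38 + 8 = 46

46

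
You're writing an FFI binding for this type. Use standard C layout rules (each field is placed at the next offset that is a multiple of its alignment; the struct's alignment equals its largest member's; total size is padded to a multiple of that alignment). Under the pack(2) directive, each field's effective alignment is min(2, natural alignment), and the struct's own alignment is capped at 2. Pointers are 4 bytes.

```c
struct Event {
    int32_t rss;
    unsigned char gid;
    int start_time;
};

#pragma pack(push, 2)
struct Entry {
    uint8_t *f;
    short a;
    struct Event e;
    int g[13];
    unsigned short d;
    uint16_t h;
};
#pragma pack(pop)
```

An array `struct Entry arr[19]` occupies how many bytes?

Event: rss at 0 (size 4, align 4) → ends 4; gid at 4 (size 1, align 1) → ends 5; pad 3 to align 4 for start_time; start_time at 8 (size 4, align 4) → ends 12; total 12 bytes, alignment 4
f at 0 (size 4, align 2) → ends 4
a at 4 (size 2, align 2) → ends 6
e at 6 (size 12, align 2) → ends 18
g at 18 (size 52, align 2) → ends 70
d at 70 (size 2, align 2) → ends 72
h at 72 (size 2, align 2) → ends 74
total 74 bytes, alignment 2
array of 19: 19 × 74 = 1406

1406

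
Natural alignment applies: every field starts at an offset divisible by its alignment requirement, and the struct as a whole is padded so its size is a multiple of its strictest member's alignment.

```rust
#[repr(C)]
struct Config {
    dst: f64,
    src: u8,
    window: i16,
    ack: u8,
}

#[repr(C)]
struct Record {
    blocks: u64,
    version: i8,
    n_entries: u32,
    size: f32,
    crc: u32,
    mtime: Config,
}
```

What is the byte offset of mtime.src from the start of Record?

32

Config: dst at 0 (size 8, align 8) → ends 8; src at 8 (size 1, align 1) → ends 9; pad 1 to align 2 for window; window at 10 (size 2, align 2) → ends 12; ack at 12 (size 1, align 1) → ends 13; tail pad 3 to reach multiple of 8; total 16 bytes, alignment 8
blocks at 0 (size 8, align 8) → ends 8
version at 8 (size 1, align 1) → ends 9
pad 3 to align 4 for n_entries
n_entries at 12 (size 4, align 4) → ends 16
size at 16 (size 4, align 4) → ends 20
crc at 20 (size 4, align 4) → ends 24
mtime at 24 (size 16, align 8) → ends 40
within Config: src at 8
24 + 8 = 32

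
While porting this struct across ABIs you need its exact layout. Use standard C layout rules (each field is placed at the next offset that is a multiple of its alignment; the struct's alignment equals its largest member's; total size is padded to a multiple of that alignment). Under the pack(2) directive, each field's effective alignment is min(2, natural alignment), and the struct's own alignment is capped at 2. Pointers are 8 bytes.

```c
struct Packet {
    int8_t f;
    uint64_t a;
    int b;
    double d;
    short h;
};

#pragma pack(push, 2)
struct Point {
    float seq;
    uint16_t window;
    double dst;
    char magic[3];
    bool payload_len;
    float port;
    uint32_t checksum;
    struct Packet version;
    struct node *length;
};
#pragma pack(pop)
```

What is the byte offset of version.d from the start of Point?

Packet: f at 0 (size 1, align 1) → ends 1; pad 7 to align 8 for a; a at 8 (size 8, align 8) → ends 16; b at 16 (size 4, align 4) → ends 20; pad 4 to align 8 for d; d at 24 (size 8, align 8) → ends 32; h at 32 (size 2, align 2) → ends 34; tail pad 6 to reach multiple of 8; total 40 bytes, alignment 8
seq at 0 (size 4, align 2) → ends 4
window at 4 (size 2, align 2) → ends 6
dst at 6 (size 8, align 2) → ends 14
magic at 14 (size 3, align 1) → ends 17
payload_len at 17 (size 1, align 1) → ends 18
port at 18 (size 4, align 2) → ends 22
checksum at 22 (size 4, align 2) → ends 26
version at 26 (size 40, align 2) → ends 66
within Packet: d at 24
26 + 24 = 50

50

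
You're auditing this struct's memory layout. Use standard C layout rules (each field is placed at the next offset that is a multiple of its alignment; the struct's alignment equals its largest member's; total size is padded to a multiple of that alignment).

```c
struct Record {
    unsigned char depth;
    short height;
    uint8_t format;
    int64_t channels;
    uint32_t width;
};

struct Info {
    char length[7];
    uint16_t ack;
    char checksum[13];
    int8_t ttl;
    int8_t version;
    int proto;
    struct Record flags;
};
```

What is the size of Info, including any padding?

56

Record: @0: depth [1B, align 1] → 1; +1 pad (align 2); @2: height [2B, align 2] → 4; @4: format [1B, align 1] → 5; +3 pad (align 8); @8: channels [8B, align 8] → 16; @16: width [4B, align 4] → 20; +4 tail pad (align 8); size 24, align 8
@0: length [7B, align 1] → 7
+1 pad (align 2)
@8: ack [2B, align 2] → 10
@10: checksum [13B, align 1] → 23
@23: ttl [1B, align 1] → 24
@24: version [1B, align 1] → 25
+3 pad (align 4)
@28: proto [4B, align 4] → 32
@32: flags [24B, align 8] → 56
size 56, align 8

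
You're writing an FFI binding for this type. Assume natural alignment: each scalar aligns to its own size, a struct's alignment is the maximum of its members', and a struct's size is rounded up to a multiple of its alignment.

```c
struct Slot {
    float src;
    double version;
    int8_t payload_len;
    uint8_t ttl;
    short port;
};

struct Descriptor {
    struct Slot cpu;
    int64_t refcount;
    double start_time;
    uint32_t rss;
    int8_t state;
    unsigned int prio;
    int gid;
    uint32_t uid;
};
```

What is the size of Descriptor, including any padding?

64

Slot: src at 0 (size 4, align 4) → ends 4; pad 4 to align 8 for version; version at 8 (size 8, align 8) → ends 16; payload_len at 16 (size 1, align 1) → ends 17; ttl at 17 (size 1, align 1) → ends 18; port at 18 (size 2, align 2) → ends 20; tail pad 4 to reach multiple of 8; total 24 bytes, alignment 8
cpu at 0 (size 24, align 8) → ends 24
refcount at 24 (size 8, align 8) → ends 32
start_time at 32 (size 8, align 8) → ends 40
rss at 40 (size 4, align 4) → ends 44
state at 44 (size 1, align 1) → ends 45
pad 3 to align 4 for prio
prio at 48 (size 4, align 4) → ends 52
gid at 52 (size 4, align 4) → ends 56
uid at 56 (size 4, align 4) → ends 60
tail pad 4 to reach multiple of 8
total 64 bytes, alignment 8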